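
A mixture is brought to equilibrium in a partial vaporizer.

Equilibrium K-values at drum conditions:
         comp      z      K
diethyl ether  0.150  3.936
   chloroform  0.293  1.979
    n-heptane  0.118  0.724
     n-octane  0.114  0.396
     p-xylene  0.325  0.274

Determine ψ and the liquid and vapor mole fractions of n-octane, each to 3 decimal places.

ψ = 0.340, x_n-octane = 0.143, y_n-octane = 0.057

Newton iteration, ψ⁰ = 0.5:
  ψ = 0.500: g = -0.1358, g' = -0.858 → ψ = 0.342
  ψ = 0.342: g = -0.0018, g' = -0.860 → ψ = 0.340
Converged at ψ = 0.340.
Compositions from xᵢ = zᵢ/(1+ψ(Kᵢ−1)), yᵢ = Kᵢxᵢ:
  diethyl ether: x = 0.075, y = 0.296
  chloroform: x = 0.220, y = 0.435
  n-heptane: x = 0.130, y = 0.094
  n-octane: x = 0.143, y = 0.057
  p-xylene: x = 0.431, y = 0.118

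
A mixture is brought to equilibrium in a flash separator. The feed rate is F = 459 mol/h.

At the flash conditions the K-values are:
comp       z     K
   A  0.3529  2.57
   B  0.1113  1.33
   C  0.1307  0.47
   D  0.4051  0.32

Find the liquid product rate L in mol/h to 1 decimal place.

Newton–Raphson from ψ = 0.5:
  ψ = 0.5000: g = -0.16970, g' = -0.7799 → ψ = 0.2824
  ψ = 0.2824: g = -0.00495, g' = -0.7654 → ψ = 0.2759
  ψ = 0.2759: g = 0.00001, g' = -0.7679 → ψ = 0.2760
Converged at ψ = 0.2760.
Then V = ψ·F = 0.2760·459 = 126.7 mol/h and L = F − V = 332.3 mol/h.

L = 332.3 mol/h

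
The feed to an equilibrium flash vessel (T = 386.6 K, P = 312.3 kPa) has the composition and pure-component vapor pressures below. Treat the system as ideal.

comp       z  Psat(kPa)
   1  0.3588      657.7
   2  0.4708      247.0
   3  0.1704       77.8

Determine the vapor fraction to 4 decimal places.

Raoult's law: Kᵢ = Pᵢˢᵃᵗ/P = Pᵢˢᵃᵗ/312.3.
  K_1 = 657.7/312.3 = 2.105988, K_2 = 247.0/312.3 = 0.790906, K_3 = 77.8/312.3 = 0.249119
Newton–Raphson from ψ = 0.54:
  ψ = 0.5400: g = -0.07774, g' = -0.4700 → ψ = 0.3746
  ψ = 0.3746: g = -0.00425, g' = -0.4296 → ψ = 0.3647
Converged at ψ = 0.3647.

ψ = 0.3647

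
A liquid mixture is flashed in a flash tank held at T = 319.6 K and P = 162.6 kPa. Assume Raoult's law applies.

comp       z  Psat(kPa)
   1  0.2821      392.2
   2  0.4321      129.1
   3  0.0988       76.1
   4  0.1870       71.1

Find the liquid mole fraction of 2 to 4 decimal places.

Raoult's law: Kᵢ = Pᵢˢᵃᵗ/P = Pᵢˢᵃᵗ/162.6.
  K_1 = 392.2/162.6 = 2.412054, K_2 = 129.1/162.6 = 0.793973, K_3 = 76.1/162.6 = 0.468020, K_4 = 71.1/162.6 = 0.437269
Newton–Raphson from V/F = 0.5:
  V/F = 0.5000: g = -0.08380, g' = -0.3826 → V/F = 0.2810
  V/F = 0.2810: g = 0.00390, g' = -0.4312 → V/F = 0.2900
  V/F = 0.2900: g = 0.00002, g' = -0.4275 → V/F = 0.2901
Converged at V/F = 0.2901.
Compositions from xᵢ = zᵢ/(1+V/F(Kᵢ−1)), yᵢ = Kᵢxᵢ:
  1: x = 0.2001, y = 0.4827
  2: x = 0.4596, y = 0.3649
  3: x = 0.1168, y = 0.0547
  4: x = 0.2235, y = 0.0977

x_2 = 0.4596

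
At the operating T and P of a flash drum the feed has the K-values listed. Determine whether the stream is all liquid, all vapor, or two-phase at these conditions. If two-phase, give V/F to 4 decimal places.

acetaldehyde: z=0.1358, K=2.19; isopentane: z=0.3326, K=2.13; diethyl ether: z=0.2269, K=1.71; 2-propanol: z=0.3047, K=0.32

two-phase, V/F = 0.7134

ΣzᵢKᵢ = 1.4913; Σzᵢ/Kᵢ = 1.3030.
Both exceed 1, so a two-phase solution exists.
Material balance + equilibrium reduce to Σ zᵢ(Kᵢ−1)/(1+ψ(Kᵢ−1)) = 0.
Newton–Raphson from ψ = 0.64:
  ψ = 0.6400: g = 0.05376, g' = -0.7007 → ψ = 0.7167
  ψ = 0.7167: g = -0.00254, g' = -0.7720 → ψ = 0.7134
Converged at ψ = 0.7134.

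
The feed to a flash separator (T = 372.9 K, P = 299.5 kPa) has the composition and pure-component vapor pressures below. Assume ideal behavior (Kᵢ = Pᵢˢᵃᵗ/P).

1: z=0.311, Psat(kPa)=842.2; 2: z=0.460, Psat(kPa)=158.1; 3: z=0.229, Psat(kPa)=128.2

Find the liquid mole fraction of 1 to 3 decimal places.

Raoult's law: Kᵢ = Pᵢˢᵃᵗ/P = Pᵢˢᵃᵗ/299.5.
  K_1 = 842.2/299.5 = 2.81202, K_2 = 158.1/299.5 = 0.52788, K_3 = 128.2/299.5 = 0.42805
Material balance + equilibrium reduce to Σ zᵢ(Kᵢ−1)/(1+ψ(Kᵢ−1)) = 0.
Feasibility: ΣzᵢKᵢ = 1.215, Σzᵢ/Kᵢ = 1.517 — both > 1, two phases present.
Newton–Raphson from ψ = 0.5:
  ψ = 0.500: g = -0.1721, g' = -0.604 → ψ = 0.215
  ψ = 0.215: g = 0.0145, g' = -0.753 → ψ = 0.234
  ψ = 0.234: g = 0.0002, g' = -0.733 → ψ = 0.235
Converged at ψ = 0.235.
Compositions from xᵢ = zᵢ/(1+ψ(Kᵢ−1)), yᵢ = Kᵢxᵢ:
  1: x = 0.218, y = 0.614
  2: x = 0.517, y = 0.273
  3: x = 0.264, y = 0.113

x_1 = 0.218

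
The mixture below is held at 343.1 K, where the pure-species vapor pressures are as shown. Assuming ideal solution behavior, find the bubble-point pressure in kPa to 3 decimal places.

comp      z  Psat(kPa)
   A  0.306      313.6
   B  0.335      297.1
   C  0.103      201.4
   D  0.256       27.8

Pbub = 223.351 kPa

At the bubble point ψ → 0, so ΣzᵢKᵢ = 1 with Kᵢ = Pᵢˢᵃᵗ/P ⇒ P = ΣzᵢPᵢˢᵃᵗ.
P = 0.306·313.6 + 0.335·297.1 + 0.103·201.4 + 0.256·27.8 = 223.351 kPa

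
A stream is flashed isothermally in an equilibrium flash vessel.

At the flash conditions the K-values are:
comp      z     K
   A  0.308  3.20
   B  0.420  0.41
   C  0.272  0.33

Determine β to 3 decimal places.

Material balance + equilibrium reduce to Σ zᵢ(Kᵢ−1)/(1+β(Kᵢ−1)) = 0.
Check two-phase: ΣzᵢKᵢ = 1.248 > 1 and Σzᵢ/Kᵢ = 1.945 > 1, so g(0) = 0.248 > 0 and g(1) = -0.945 < 0.
Newton iteration, β⁰ = 0.5:
  β = 0.500: g = -0.3029, g' = -0.908 → β = 0.167
  β = 0.167: g = 0.0160, g' = -1.133 → β = 0.181
Converged at β = 0.181.

β = 0.181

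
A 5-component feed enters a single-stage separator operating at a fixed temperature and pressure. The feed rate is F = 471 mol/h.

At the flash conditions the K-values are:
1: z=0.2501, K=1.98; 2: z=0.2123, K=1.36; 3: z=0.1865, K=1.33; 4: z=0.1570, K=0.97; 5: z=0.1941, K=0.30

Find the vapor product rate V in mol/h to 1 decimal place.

V = 314.8 mol/h

Newton iteration, β⁰ = 0.5:
  β = 0.5000: g = 0.06828, g' = -0.3682 → β = 0.6855
  β = 0.6855: g = -0.00790, g' = -0.4688 → β = 0.6686
  β = 0.6686: g = -0.00011, g' = -0.4554 → β = 0.6683
Converged at β = 0.6683.
Then V = β·F = 0.6683·471 = 314.8 mol/h and L = F − V = 156.2 mol/h.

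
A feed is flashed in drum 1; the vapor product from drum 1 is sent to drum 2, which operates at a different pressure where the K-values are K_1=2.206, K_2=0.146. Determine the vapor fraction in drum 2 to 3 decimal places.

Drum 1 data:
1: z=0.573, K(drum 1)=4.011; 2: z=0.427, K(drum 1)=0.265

Drum 1:
Material balance + equilibrium reduce to Σ zᵢ(Kᵢ−1)/(1+ψ₁(Kᵢ−1)) = 0.
g(0) = ΣzᵢKᵢ − 1 = 1.411 and g(1) = 1 − Σzᵢ/Kᵢ = -0.754, so a root lies in (0, 1).
Newton iteration, ψ₁⁰ = 0.5:
  ψ₁ = 0.500: g = 0.1924, g' = -1.404 → ψ₁ = 0.637
  ψ₁ = 0.637: g = 0.0011, g' = -1.426 → ψ₁ = 0.638
Converged at ψ₁ = 0.638.
Drum-1 compositions:
  1: x = 0.196, y = 0.787
  2: x = 0.804, y = 0.213
Drum-2 feed = drum-1 vapor: z₂ = (0.7870, 0.2130).
Drum 2:
Let ψ₂ = V/F and solve Σ zᵢ(Kᵢ−1)/(1+ψ₂(Kᵢ−1)) = 0.
Feasibility: ΣzᵢKᵢ = 1.767, Σzᵢ/Kᵢ = 1.816 — both > 1, two phases present.
Binary case is linear: z₁(K₁−1)(1+ψ₂(K₂−1)) + z₂(K₂−1)(1+ψ₂(K₁−1)) = 0
⇒ ψ₂ = [z₁(K₁−1)+z₂(K₂−1)] / [−(K₁−1)(K₂−1)] = 0.7672/1.0299 = 0.745
  1: x = 0.415, y = 0.915
  2: x = 0.585, y = 0.085

V/F (drum 2) = 0.745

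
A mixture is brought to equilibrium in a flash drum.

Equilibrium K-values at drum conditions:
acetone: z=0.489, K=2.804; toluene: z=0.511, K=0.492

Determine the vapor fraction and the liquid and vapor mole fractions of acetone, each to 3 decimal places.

Let ψ = V/F and solve Σ zᵢ(Kᵢ−1)/(1+ψ(Kᵢ−1)) = 0.
g(0) = ΣzᵢKᵢ − 1 = 0.623 and g(1) = 1 − Σzᵢ/Kᵢ = -0.213, so a root lies in (0, 1).
Binary case is linear: z₁(K₁−1)(1+ψ(K₂−1)) + z₂(K₂−1)(1+ψ(K₁−1)) = 0
⇒ ψ = [z₁(K₁−1)+z₂(K₂−1)] / [−(K₁−1)(K₂−1)] = 0.6226/0.9164 = 0.679
Compositions from xᵢ = zᵢ/(1+ψ(Kᵢ−1)), yᵢ = Kᵢxᵢ:
  acetone: x = 0.220, y = 0.616
  toluene: x = 0.780, y = 0.384

ψ = 0.679, x_acetone = 0.220, y_acetone = 0.616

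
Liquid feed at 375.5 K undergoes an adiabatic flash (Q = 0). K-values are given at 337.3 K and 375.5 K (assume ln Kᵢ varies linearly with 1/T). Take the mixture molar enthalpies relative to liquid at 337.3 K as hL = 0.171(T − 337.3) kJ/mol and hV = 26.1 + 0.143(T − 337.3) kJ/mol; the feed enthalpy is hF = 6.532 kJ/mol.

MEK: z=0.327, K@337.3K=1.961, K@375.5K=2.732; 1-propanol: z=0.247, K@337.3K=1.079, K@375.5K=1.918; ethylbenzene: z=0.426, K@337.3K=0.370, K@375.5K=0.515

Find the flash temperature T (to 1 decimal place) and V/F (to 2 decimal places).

T = 340.8 K, V/F = 0.23

Adiabatic flash: solve Rachford–Rice at each trial T, then check hF = ψ·hV(T) + (1−ψ)·hL(T).
  T = 337.3 K: K = (1.961, 1.079, 0.370), RR gives ψ = 0.144, H_out = 3.769 kJ/mol
  T = 375.5 K: K = (2.732, 1.918, 0.515), RR gives ψ = 0.860, H_out = 28.047 kJ/mol
  T = 356.4 K: K = (2.335, 1.461, 0.440), RR gives ψ = 0.546, H_out = 17.236 kJ/mol
  T = 346.9 K: K = (2.146, 1.262, 0.405), RR gives ψ = 0.364, H_out = 11.034 kJ/mol
  T = 342.1 K: K = (2.053, 1.168, 0.387), RR gives ψ = 0.259, H_out = 7.547 kJ/mol
  T = 339.7 K: K = (2.007, 1.123, 0.379), RR gives ψ = 0.203, H_out = 5.697 kJ/mol
Linear interpolation between T = 339.7 (H_out = 5.697) and T = 342.1 (H_out = 7.547) on hF = 6.532 gives T ≈ 340.8 K, at which ψ = 0.23.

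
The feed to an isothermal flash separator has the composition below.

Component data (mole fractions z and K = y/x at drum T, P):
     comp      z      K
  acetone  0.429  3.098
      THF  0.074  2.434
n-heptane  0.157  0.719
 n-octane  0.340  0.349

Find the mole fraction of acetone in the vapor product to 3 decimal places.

y_acetone = 0.563

Rachford–Rice: g(ψ) = Σ zᵢ(Kᵢ−1)/(1+ψ(Kᵢ−1)) = 0.
g(0) = ΣzᵢKᵢ − 1 = 0.741 and g(1) = 1 − Σzᵢ/Kᵢ = -0.361, so a root lies in (0, 1).
Iterate (Newton) starting at ψ = 0.69:
  ψ = 0.690: g = -0.0355, g' = -0.848 → ψ = 0.648
Converged at ψ = 0.648.
Compositions from xᵢ = zᵢ/(1+ψ(Kᵢ−1)), yᵢ = Kᵢxᵢ:
  acetone: x = 0.182, y = 0.563
  THF: x = 0.038, y = 0.093
  n-heptane: x = 0.192, y = 0.138
  n-octane: x = 0.588, y = 0.205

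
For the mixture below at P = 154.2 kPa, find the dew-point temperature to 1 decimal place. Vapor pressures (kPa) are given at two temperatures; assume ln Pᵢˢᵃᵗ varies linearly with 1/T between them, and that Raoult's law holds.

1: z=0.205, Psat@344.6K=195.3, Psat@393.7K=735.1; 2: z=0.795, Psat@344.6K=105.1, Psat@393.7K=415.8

Dew-point temperature: Σzᵢ·P/Pᵢˢᵃᵗ(T) = 1. Interpolate ln Pᵢˢᵃᵗ = aᵢ + bᵢ/T.
  T = 344.6 K: ΣzᵢP/Pᵢˢᵃᵗ = 1.3283
  T = 393.7 K: ΣzᵢP/Pᵢˢᵃᵗ = 0.3378
  T = 369.1 K: ΣzᵢP/Pᵢˢᵃᵗ = 0.6409
  T = 356.9 K: ΣzᵢP/Pᵢˢᵃᵗ = 0.9098
  T = 350.8 K: ΣzᵢP/Pᵢˢᵃᵗ = 1.0940
  T = 353.9 K: ΣzᵢP/Pᵢˢᵃᵗ = 0.9954
  T = 352.4 K: ΣzᵢP/Pᵢˢᵃᵗ = 1.0417
  T = 353.1 K: ΣzᵢP/Pᵢˢᵃᵗ = 1.0198
Interpolating between 353.1 K and 353.9 K gives T ≈ 353.7 K.

T = 353.7 K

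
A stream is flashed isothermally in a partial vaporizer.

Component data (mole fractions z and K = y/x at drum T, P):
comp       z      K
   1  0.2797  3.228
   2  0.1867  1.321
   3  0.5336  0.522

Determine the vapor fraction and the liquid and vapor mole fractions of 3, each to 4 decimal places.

ψ = 0.5212, x_3 = 0.7106, y_3 = 0.3710

Rachford–Rice: g(ψ) = Σ zᵢ(Kᵢ−1)/(1+ψ(Kᵢ−1)) = 0.
Check two-phase: ΣzᵢKᵢ = 1.4280 > 1 and Σzᵢ/Kᵢ = 1.2502 > 1, so g(0) = 0.4280 > 0 and g(1) = -0.2502 < 0.
Newton–Raphson from ψ = 0.5:
  ψ = 0.5000: g = 0.01126, g' = -0.5355 → ψ = 0.5210
  ψ = 0.5210: g = 0.00008, g' = -0.5277 → ψ = 0.5212
Converged at ψ = 0.5212.
Compositions from xᵢ = zᵢ/(1+ψ(Kᵢ−1)), yᵢ = Kᵢxᵢ:
  1: x = 0.1294, y = 0.4178
  2: x = 0.1599, y = 0.2113
  3: x = 0.7106, y = 0.3710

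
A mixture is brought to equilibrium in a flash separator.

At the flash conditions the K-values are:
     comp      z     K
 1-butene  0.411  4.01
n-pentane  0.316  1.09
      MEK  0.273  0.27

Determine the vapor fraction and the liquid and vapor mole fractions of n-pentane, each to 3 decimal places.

ψ = 0.717, x_n-pentane = 0.297, y_n-pentane = 0.324

Newton iteration, ψ⁰ = 0.5:
  ψ = 0.500: g = 0.2072, g' = -0.957 → ψ = 0.717
Converged at ψ = 0.717.
Compositions from xᵢ = zᵢ/(1+ψ(Kᵢ−1)), yᵢ = Kᵢxᵢ:
  1-butene: x = 0.130, y = 0.522
  n-pentane: x = 0.297, y = 0.324
  MEK: x = 0.573, y = 0.155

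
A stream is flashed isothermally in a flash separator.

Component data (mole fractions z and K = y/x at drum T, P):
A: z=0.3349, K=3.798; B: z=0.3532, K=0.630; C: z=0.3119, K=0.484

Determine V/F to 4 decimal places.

V/F = 0.5199

Rachford–Rice: g(V/F) = Σ zᵢ(Kᵢ−1)/(1+V/F(Kᵢ−1)) = 0.
Feasibility: ΣzᵢKᵢ = 1.6454, Σzᵢ/Kᵢ = 1.2932 — both > 1, two phases present.
Newton–Raphson from V/F = 0.66:
  V/F = 0.6600: g = -0.08779, g' = -0.5992 → V/F = 0.5135
  V/F = 0.5135: g = 0.00427, g' = -0.6690 → V/F = 0.5199
Converged at V/F = 0.5199.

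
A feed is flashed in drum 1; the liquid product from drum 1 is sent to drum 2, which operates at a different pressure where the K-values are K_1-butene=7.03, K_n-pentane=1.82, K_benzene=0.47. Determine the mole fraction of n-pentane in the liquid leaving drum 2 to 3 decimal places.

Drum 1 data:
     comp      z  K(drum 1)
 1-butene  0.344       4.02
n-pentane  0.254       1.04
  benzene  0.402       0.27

Drum 1:
Newton–Raphson from ψ₁ = 0.5:
  ψ₁ = 0.500: g = -0.0383, g' = -1.030 → ψ₁ = 0.463
Converged at ψ₁ = 0.463.
Drum-1 compositions:
  1-butene: x = 0.143, y = 0.577
  n-pentane: x = 0.249, y = 0.259
  benzene: x = 0.607, y = 0.164
Drum-2 feed = drum-1 liquid: z₂ = (0.1435, 0.2494, 0.6072).
Drum 2:
Let ψ₂ = V/F and solve Σ zᵢ(Kᵢ−1)/(1+ψ₂(Kᵢ−1)) = 0.
Check two-phase: ΣzᵢKᵢ = 1.748 > 1 and Σzᵢ/Kᵢ = 1.449 > 1, so g(0) = 0.748 > 0 and g(1) = -0.449 < 0.
Iterate (Newton) starting at ψ₂ = 0.5:
  ψ₂ = 0.500: g = -0.0773, g' = -0.724 → ψ₂ = 0.393
  ψ₂ = 0.393: g = 0.0048, g' = -0.827 → ψ₂ = 0.399
Converged at ψ₂ = 0.399.
  1-butene: x = 0.042, y = 0.296
  n-pentane: x = 0.188, y = 0.342
  benzene: x = 0.770, y = 0.362

x_n-pentane (drum 2) = 0.188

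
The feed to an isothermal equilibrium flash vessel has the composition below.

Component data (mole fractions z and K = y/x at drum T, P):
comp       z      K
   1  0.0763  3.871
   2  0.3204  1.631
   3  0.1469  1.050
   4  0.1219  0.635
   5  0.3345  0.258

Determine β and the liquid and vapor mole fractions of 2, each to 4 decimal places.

Material balance + equilibrium reduce to Σ zᵢ(Kᵢ−1)/(1+β(Kᵢ−1)) = 0.
g(0) = ΣzᵢKᵢ − 1 = 0.1359 and g(1) = 1 − Σzᵢ/Kᵢ = -0.8445, so a root lies in (0, 1).
Newton iteration, β⁰ = 0.5:
  β = 0.5000: g = -0.19823, g' = -0.6699 → β = 0.2041
  β = 0.2041: g = -0.01606, g' = -0.6252 → β = 0.1784
  β = 0.1784: g = 0.00020, g' = -0.6417 → β = 0.1787
Converged at β = 0.1787.
Compositions from xᵢ = zᵢ/(1+β(Kᵢ−1)), yᵢ = Kᵢxᵢ:
  1: x = 0.0504, y = 0.1952
  2: x = 0.2879, y = 0.4696
  3: x = 0.1456, y = 0.1529
  4: x = 0.1304, y = 0.0828
  5: x = 0.3856, y = 0.0995

β = 0.1787, x_2 = 0.2879, y_2 = 0.4696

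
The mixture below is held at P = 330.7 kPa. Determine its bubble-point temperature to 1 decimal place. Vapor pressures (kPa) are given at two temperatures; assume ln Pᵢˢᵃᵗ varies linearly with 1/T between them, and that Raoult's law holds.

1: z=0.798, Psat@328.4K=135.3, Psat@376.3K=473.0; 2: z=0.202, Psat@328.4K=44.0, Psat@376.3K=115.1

Bubble-point temperature: ΣzᵢPᵢˢᵃᵗ(T) = P. Interpolate ln Pᵢˢᵃᵗ = aᵢ + bᵢ/T.
  T = 328.4 K: ΣzᵢPᵢˢᵃᵗ = 116.86 kPa
  T = 376.3 K: ΣzᵢPᵢˢᵃᵗ = 400.70 kPa
  T = 352.4 K: ΣzᵢPᵢˢᵃᵗ = 225.79 kPa
  T = 364.4 K: ΣzᵢPᵢˢᵃᵗ = 303.96 kPa
  T = 370.4 K: ΣzᵢPᵢˢᵃᵗ = 350.17 kPa
  T = 367.4 K: ΣzᵢPᵢˢᵃᵗ = 326.43 kPa
  T = 368.9 K: ΣzᵢPᵢˢᵃᵗ = 338.14 kPa
  T = 368.1 K: ΣzᵢPᵢˢᵃᵗ = 331.85 kPa
Interpolating between 367.4 K and 368.1 K gives T ≈ 368.0 K.

T = 368.0 K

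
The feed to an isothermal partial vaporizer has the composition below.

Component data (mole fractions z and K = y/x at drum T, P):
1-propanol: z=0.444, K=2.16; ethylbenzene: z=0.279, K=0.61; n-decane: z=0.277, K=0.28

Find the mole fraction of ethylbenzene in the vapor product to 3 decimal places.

y_ethylbenzene = 0.193

Material balance + equilibrium reduce to Σ zᵢ(Kᵢ−1)/(1+β(Kᵢ−1)) = 0.
Check two-phase: ΣzᵢKᵢ = 1.207 > 1 and Σzᵢ/Kᵢ = 1.652 > 1, so g(0) = 0.207 > 0 and g(1) = -0.652 < 0.
Newton–Raphson from β = 0.5:
  β = 0.500: g = -0.1208, g' = -0.655 → β = 0.316
  β = 0.316: g = -0.0052, g' = -0.616 → β = 0.307
Converged at β = 0.307.
Compositions from xᵢ = zᵢ/(1+β(Kᵢ−1)), yᵢ = Kᵢxᵢ:
  1-propanol: x = 0.327, y = 0.707
  ethylbenzene: x = 0.317, y = 0.193
  n-decane: x = 0.356, y = 0.100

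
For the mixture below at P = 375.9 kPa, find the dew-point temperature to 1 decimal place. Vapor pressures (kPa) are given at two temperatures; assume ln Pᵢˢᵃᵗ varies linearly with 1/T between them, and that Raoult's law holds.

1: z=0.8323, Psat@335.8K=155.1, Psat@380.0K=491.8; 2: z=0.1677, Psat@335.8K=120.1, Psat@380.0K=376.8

Dew-point temperature: Σzᵢ·P/Pᵢˢᵃᵗ(T) = 1. Interpolate ln Pᵢˢᵃᵗ = aᵢ + bᵢ/T.
  T = 335.8 K: ΣzᵢP/Pᵢˢᵃᵗ = 2.5420
  T = 380.0 K: ΣzᵢP/Pᵢˢᵃᵗ = 0.8035
  T = 357.9 K: ΣzᵢP/Pᵢˢᵃᵗ = 1.3792
  T = 368.9 K: ΣzᵢP/Pᵢˢᵃᵗ = 1.0455
  T = 374.4 K: ΣzᵢP/Pᵢˢᵃᵗ = 0.9158
  T = 371.6 K: ΣzᵢP/Pᵢˢᵃᵗ = 0.9792
  T = 370.2 K: ΣzᵢP/Pᵢˢᵃᵗ = 1.0129
Interpolating between 370.2 K and 371.6 K gives T ≈ 370.7 K.

T = 370.7 K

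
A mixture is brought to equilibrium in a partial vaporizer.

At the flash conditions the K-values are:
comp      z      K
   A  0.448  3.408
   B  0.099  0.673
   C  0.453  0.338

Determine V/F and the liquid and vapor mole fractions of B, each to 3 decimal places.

Newton–Raphson from V/F = 0.5:
  V/F = 0.500: g = 0.0025, g' = -0.993 → V/F = 0.503
Converged at V/F = 0.503.
Compositions from xᵢ = zᵢ/(1+V/F(Kᵢ−1)), yᵢ = Kᵢxᵢ:
  A: x = 0.203, y = 0.691
  B: x = 0.118, y = 0.080
  C: x = 0.679, y = 0.229

V/F = 0.503, x_B = 0.118, y_B = 0.080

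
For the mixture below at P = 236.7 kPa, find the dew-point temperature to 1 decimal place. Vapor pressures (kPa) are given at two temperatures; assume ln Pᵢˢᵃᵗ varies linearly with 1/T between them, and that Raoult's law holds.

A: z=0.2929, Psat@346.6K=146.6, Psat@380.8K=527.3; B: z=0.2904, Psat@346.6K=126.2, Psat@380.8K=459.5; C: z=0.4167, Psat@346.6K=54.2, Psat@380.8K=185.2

T = 374.7 K

Dew-point temperature: Σzᵢ·P/Pᵢˢᵃᵗ(T) = 1. Interpolate ln Pᵢˢᵃᵗ = aᵢ + bᵢ/T.
  T = 346.6 K: ΣzᵢP/Pᵢˢᵃᵗ = 2.8374
  T = 380.8 K: ΣzᵢP/Pᵢˢᵃᵗ = 0.8136
  T = 363.7 K: ΣzᵢP/Pᵢˢᵃᵗ = 1.4753
  T = 372.2 K: ΣzᵢP/Pᵢˢᵃᵗ = 1.0900
  T = 376.5 K: ΣzᵢP/Pᵢˢᵃᵗ = 0.9402
  T = 374.4 K: ΣzᵢP/Pᵢˢᵃᵗ = 1.0102
Interpolating between 374.4 K and 376.5 K gives T ≈ 374.7 K.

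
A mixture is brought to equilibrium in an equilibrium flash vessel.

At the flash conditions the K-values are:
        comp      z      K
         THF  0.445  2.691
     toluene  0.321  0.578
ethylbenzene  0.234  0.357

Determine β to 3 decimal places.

Iterate (Newton) starting at β = 0.5:
  β = 0.500: g = 0.0143, g' = -0.676 → β = 0.521
Converged at β = 0.521.

β = 0.521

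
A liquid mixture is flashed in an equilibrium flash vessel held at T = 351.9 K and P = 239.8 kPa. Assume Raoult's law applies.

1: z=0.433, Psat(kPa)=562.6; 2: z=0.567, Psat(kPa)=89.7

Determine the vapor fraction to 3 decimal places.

Raoult's law: Kᵢ = Pᵢˢᵃᵗ/P = Pᵢˢᵃᵗ/239.8.
  K_1 = 562.6/239.8 = 2.34612, K_2 = 89.7/239.8 = 0.37406
Material balance + equilibrium reduce to Σ zᵢ(Kᵢ−1)/(1+ψ(Kᵢ−1)) = 0.
Check two-phase: ΣzᵢKᵢ = 1.228 > 1 and Σzᵢ/Kᵢ = 1.700 > 1, so g(0) = 0.228 > 0 and g(1) = -0.700 < 0.
Newton iteration, ψ⁰ = 0.5:
  ψ = 0.500: g = -0.1682, g' = -0.751 → ψ = 0.276
  ψ = 0.276: g = -0.0041, g' = -0.742 → ψ = 0.271
Converged at ψ = 0.271.

ψ = 0.271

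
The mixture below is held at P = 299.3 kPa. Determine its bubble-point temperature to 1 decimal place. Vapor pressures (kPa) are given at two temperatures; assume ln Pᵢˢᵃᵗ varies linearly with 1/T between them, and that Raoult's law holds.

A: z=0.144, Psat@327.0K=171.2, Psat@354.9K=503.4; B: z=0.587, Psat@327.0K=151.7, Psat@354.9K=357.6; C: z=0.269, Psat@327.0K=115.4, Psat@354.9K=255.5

T = 349.5 K

Bubble-point temperature: ΣzᵢPᵢˢᵃᵗ(T) = P. Interpolate ln Pᵢˢᵃᵗ = aᵢ + bᵢ/T.
  T = 327.0 K: ΣzᵢPᵢˢᵃᵗ = 144.74 kPa
  T = 354.9 K: ΣzᵢPᵢˢᵃᵗ = 351.13 kPa
  T = 340.9 K: ΣzᵢPᵢˢᵃᵗ = 228.94 kPa
  T = 347.9 K: ΣzᵢPᵢˢᵃᵗ = 284.67 kPa
  T = 351.4 K: ΣzᵢPᵢˢᵃᵗ = 316.47 kPa
  T = 349.6 K: ΣzᵢPᵢˢᵃᵗ = 299.77 kPa
Interpolating between 347.9 K and 349.6 K gives T ≈ 349.5 K.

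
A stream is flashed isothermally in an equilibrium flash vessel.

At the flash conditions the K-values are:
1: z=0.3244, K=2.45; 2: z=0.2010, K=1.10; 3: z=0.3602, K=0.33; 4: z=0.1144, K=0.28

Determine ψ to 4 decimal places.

Let ψ = V/F and solve Σ zᵢ(Kᵢ−1)/(1+ψ(Kᵢ−1)) = 0.
Feasibility: ΣzᵢKᵢ = 1.1668, Σzᵢ/Kᵢ = 1.8152 — both > 1, two phases present.
Iterate (Newton) starting at ψ = 0.5:
  ψ = 0.5000: g = -0.19978, g' = -0.7415 → ψ = 0.2306
  ψ = 0.2306: g = -0.01201, g' = -0.6964 → ψ = 0.2133
  ψ = 0.2133: g = 0.00005, g' = -0.7027 → ψ = 0.2134
Converged at ψ = 0.2134.

ψ = 0.2134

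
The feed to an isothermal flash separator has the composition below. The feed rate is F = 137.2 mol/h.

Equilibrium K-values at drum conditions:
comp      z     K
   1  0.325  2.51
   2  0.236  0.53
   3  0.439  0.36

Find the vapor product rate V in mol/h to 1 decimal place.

Rachford–Rice: g(V/F) = Σ zᵢ(Kᵢ−1)/(1+V/F(Kᵢ−1)) = 0.
Check two-phase: ΣzᵢKᵢ = 1.099 > 1 and Σzᵢ/Kᵢ = 1.794 > 1, so g(0) = 0.099 > 0 and g(1) = -0.794 < 0.
Newton–Raphson from V/F = 0.5:
  V/F = 0.500: g = -0.2785, g' = -0.719 → V/F = 0.112
Converged at V/F = 0.112.
Then V = V/F·F = 0.1120·137.2 = 15.4 mol/h and L = F − V = 121.8 mol/h.

V = 15.4 mol/h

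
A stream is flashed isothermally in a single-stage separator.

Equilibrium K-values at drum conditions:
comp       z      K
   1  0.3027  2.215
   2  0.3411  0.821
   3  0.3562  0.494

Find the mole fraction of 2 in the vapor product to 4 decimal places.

Material balance + equilibrium reduce to Σ zᵢ(Kᵢ−1)/(1+β(Kᵢ−1)) = 0.
Check two-phase: ΣzᵢKᵢ = 1.1265 > 1 and Σzᵢ/Kᵢ = 1.2732 > 1, so g(0) = 0.1265 > 0 and g(1) = -0.2732 < 0.
Newton iteration, β⁰ = 0.56:
  β = 0.5600: g = -0.10050, g' = -0.3493 → β = 0.2723
  β = 0.2723: g = 0.00312, g' = -0.3870 → β = 0.2804
Converged at β = 0.2804.
Compositions from xᵢ = zᵢ/(1+β(Kᵢ−1)), yᵢ = Kᵢxᵢ:
  1: x = 0.2258, y = 0.5001
  2: x = 0.3591, y = 0.2948
  3: x = 0.4151, y = 0.2051

y_2 = 0.2948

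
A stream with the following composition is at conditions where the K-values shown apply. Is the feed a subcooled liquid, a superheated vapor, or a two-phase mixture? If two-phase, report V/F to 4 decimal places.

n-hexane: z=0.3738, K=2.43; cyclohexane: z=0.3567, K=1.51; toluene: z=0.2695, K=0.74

ΣzᵢKᵢ = 1.6464; Σzᵢ/Kᵢ = 0.7542.
Since Σzᵢ/Kᵢ < 1 the mixture is above its dew point — single vapor phase.

superheated vapor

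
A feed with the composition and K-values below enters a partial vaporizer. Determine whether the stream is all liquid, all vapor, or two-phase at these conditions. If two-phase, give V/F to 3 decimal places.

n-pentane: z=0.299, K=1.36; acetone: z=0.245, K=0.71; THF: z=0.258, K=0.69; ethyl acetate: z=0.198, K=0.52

ΣzᵢKᵢ = 0.862; Σzᵢ/Kᵢ = 1.320.
Since ΣzᵢKᵢ < 1 the mixture is below its bubble point — single liquid phase.

all liquid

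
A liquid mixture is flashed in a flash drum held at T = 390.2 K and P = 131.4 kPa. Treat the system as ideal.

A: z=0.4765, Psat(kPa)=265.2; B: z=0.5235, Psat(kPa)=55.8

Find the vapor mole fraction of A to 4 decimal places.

Raoult's law: Kᵢ = Pᵢˢᵃᵗ/P = Pᵢˢᵃᵗ/131.4.
  K_A = 265.2/131.4 = 2.018265, K_B = 55.8/131.4 = 0.424658
Rachford–Rice: g(V/F) = Σ zᵢ(Kᵢ−1)/(1+V/F(Kᵢ−1)) = 0.
g(0) = ΣzᵢKᵢ − 1 = 0.1840 and g(1) = 1 − Σzᵢ/Kᵢ = -0.4689, so a root lies in (0, 1).
Binary case is linear: z₁(K₁−1)(1+V/F(K₂−1)) + z₂(K₂−1)(1+V/F(K₁−1)) = 0
⇒ V/F = [z₁(K₁−1)+z₂(K₂−1)] / [−(K₁−1)(K₂−1)] = 0.18401/0.58585 = 0.3141
Compositions from xᵢ = zᵢ/(1+V/F(Kᵢ−1)), yᵢ = Kᵢxᵢ:
  A: x = 0.3610, y = 0.7287
  B: x = 0.6390, y = 0.2713

y_A = 0.7287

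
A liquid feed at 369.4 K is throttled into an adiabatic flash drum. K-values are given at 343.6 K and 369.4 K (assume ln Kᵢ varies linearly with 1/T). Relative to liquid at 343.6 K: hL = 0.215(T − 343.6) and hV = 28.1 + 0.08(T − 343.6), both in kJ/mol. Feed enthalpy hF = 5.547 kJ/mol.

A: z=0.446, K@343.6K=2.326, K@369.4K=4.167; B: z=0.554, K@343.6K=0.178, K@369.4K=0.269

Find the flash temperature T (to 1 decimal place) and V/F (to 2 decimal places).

T = 346.5 K, V/F = 0.18

Adiabatic flash: solve Rachford–Rice at each trial T, then check hF = ψ·hV(T) + (1−ψ)·hL(T).
  T = 343.6 K: K = (2.326, 0.178), RR gives ψ = 0.125, H_out = 3.506 kJ/mol
  T = 369.4 K: K = (4.167, 0.269), RR gives ψ = 0.435, H_out = 16.260 kJ/mol
  T = 356.5 K: K = (3.146, 0.220), RR gives ψ = 0.314, H_out = 11.050 kJ/mol
  T = 350.1 K: K = (2.716, 0.199), RR gives ψ = 0.234, H_out = 7.760 kJ/mol
  T = 346.9 K: K = (2.518, 0.188), RR gives ψ = 0.185, H_out = 5.814 kJ/mol
  T = 345.2 K: K = (2.418, 0.183), RR gives ψ = 0.155, H_out = 4.669 kJ/mol
Linear interpolation between T = 345.2 (H_out = 4.669) and T = 346.9 (H_out = 5.814) on hF = 5.547 gives T ≈ 346.5 K, at which ψ = 0.18.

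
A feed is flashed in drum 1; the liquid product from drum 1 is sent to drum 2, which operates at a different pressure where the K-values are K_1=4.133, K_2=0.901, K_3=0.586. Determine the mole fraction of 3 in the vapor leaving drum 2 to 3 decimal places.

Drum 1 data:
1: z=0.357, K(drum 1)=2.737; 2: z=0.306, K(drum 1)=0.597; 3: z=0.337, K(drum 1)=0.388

y_3 (drum 2) = 0.319

Drum 1:
Let ψ₁ = V/F and solve Σ zᵢ(Kᵢ−1)/(1+ψ₁(Kᵢ−1)) = 0.
Feasibility: ΣzᵢKᵢ = 1.291, Σzᵢ/Kᵢ = 1.512 — both > 1, two phases present.
Newton iteration, ψ₁⁰ = 0.5:
  ψ₁ = 0.500: g = -0.1197, g' = -0.649 → ψ₁ = 0.315
  ψ₁ = 0.315: g = 0.0038, g' = -0.709 → ψ₁ = 0.321
Converged at ψ₁ = 0.321.
Drum-1 compositions:
  1: x = 0.229, y = 0.628
  2: x = 0.351, y = 0.210
  3: x = 0.419, y = 0.163
Drum-2 feed = drum-1 liquid: z₂ = (0.2293, 0.3514, 0.4193).
Drum 2:
Rachford–Rice: g(ψ₂) = Σ zᵢ(Kᵢ−1)/(1+ψ₂(Kᵢ−1)) = 0.
g(0) = ΣzᵢKᵢ − 1 = 0.510 and g(1) = 1 − Σzᵢ/Kᵢ = -0.161, so a root lies in (0, 1).
Newton–Raphson from ψ₂ = 0.5:
  ψ₂ = 0.500: g = 0.0244, g' = -0.460 → ψ₂ = 0.553
  ψ₂ = 0.553: g = 0.0009, g' = -0.426 → ψ₂ = 0.555
Converged at ψ₂ = 0.555.
  1: x = 0.084, y = 0.346
  2: x = 0.372, y = 0.335
  3: x = 0.544, y = 0.319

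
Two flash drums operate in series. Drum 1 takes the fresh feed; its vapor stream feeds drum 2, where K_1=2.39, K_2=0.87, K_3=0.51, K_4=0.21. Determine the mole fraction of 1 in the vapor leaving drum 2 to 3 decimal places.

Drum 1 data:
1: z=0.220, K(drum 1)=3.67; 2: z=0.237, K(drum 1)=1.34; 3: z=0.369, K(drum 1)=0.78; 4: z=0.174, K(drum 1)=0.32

y_1 (drum 2) = 0.543

Drum 1:
Material balance + equilibrium reduce to Σ zᵢ(Kᵢ−1)/(1+ψ₁(Kᵢ−1)) = 0.
Check two-phase: ΣzᵢKᵢ = 1.468 > 1 and Σzᵢ/Kᵢ = 1.254 > 1, so g(0) = 0.468 > 0 and g(1) = -0.254 < 0.
Newton–Raphson from ψ₁ = 0.5:
  ψ₁ = 0.500: g = 0.0499, g' = -0.515 → ψ₁ = 0.597
  ψ₁ = 0.597: g = 0.0008, g' = -0.504 → ψ₁ = 0.599
Converged at ψ₁ = 0.599.
Drum-1 compositions:
  1: x = 0.085, y = 0.311
  2: x = 0.197, y = 0.264
  3: x = 0.425, y = 0.331
  4: x = 0.293, y = 0.094
Drum-2 feed = drum-1 vapor: z₂ = (0.3108, 0.2639, 0.3315, 0.0939).
Drum 2:
Rachford–Rice: g(ψ₂) = Σ zᵢ(Kᵢ−1)/(1+ψ₂(Kᵢ−1)) = 0.
Feasibility: ΣzᵢKᵢ = 1.161, Σzᵢ/Kᵢ = 1.530 — both > 1, two phases present.
Newton–Raphson from ψ₂ = 0.57:
  ψ₂ = 0.570: g = -0.1564, g' = -0.539 → ψ₂ = 0.280
  ψ₂ = 0.280: g = -0.0082, g' = -0.519 → ψ₂ = 0.264
Converged at ψ₂ = 0.264.
  1: x = 0.227, y = 0.543
  2: x = 0.273, y = 0.238
  3: x = 0.381, y = 0.194
  4: x = 0.119, y = 0.025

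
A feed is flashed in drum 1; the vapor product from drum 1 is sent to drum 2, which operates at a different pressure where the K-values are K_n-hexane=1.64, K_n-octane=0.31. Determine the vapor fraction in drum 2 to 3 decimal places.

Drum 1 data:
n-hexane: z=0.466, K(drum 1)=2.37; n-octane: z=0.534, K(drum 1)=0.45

V/F (drum 2) = 0.482

Drum 1:
Binary case is linear: z₁(K₁−1)(1+ψ₁(K₂−1)) + z₂(K₂−1)(1+ψ₁(K₁−1)) = 0
⇒ ψ₁ = [z₁(K₁−1)+z₂(K₂−1)] / [−(K₁−1)(K₂−1)] = 0.3447/0.7535 = 0.457
Drum-1 compositions:
  n-hexane: x = 0.286, y = 0.679
  n-octane: x = 0.714, y = 0.321
Drum-2 feed = drum-1 vapor: z₂ = (0.6789, 0.3211).
Drum 2:
Binary case is linear: z₁(K₁−1)(1+ψ₂(K₂−1)) + z₂(K₂−1)(1+ψ₂(K₁−1)) = 0
⇒ ψ₂ = [z₁(K₁−1)+z₂(K₂−1)] / [−(K₁−1)(K₂−1)] = 0.2129/0.4416 = 0.482
  n-hexane: x = 0.519, y = 0.851
  n-octane: x = 0.481, y = 0.149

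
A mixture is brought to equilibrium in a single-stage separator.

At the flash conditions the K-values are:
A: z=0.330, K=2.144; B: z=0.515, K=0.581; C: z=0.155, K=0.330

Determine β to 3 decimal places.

Rachford–Rice: g(β) = Σ zᵢ(Kᵢ−1)/(1+β(Kᵢ−1)) = 0.
Feasibility: ΣzᵢKᵢ = 1.058, Σzᵢ/Kᵢ = 1.510 — both > 1, two phases present.
Newton–Raphson from β = 0.5:
  β = 0.500: g = -0.1890, g' = -0.477 → β = 0.104
Converged at β = 0.104.

β = 0.104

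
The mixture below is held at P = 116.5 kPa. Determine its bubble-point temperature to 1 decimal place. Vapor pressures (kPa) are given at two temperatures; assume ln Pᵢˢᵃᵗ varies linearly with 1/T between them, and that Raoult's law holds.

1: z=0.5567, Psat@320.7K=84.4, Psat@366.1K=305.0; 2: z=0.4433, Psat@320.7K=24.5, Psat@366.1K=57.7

T = 345.4 K

Bubble-point temperature: ΣzᵢPᵢˢᵃᵗ(T) = P. Interpolate ln Pᵢˢᵃᵗ = aᵢ + bᵢ/T.
  T = 320.7 K: ΣzᵢPᵢˢᵃᵗ = 57.85 kPa
  T = 366.1 K: ΣzᵢPᵢˢᵃᵗ = 195.37 kPa
  T = 343.4 K: ΣzᵢPᵢˢᵃᵗ = 110.34 kPa
  T = 354.8 K: ΣzᵢPᵢˢᵃᵗ = 148.27 kPa
  T = 349.1 K: ΣzᵢPᵢˢᵃᵗ = 128.19 kPa
  T = 346.2 K: ΣzᵢPᵢˢᵃᵗ = 118.84 kPa
Interpolating between 343.4 K and 346.2 K gives T ≈ 345.4 K.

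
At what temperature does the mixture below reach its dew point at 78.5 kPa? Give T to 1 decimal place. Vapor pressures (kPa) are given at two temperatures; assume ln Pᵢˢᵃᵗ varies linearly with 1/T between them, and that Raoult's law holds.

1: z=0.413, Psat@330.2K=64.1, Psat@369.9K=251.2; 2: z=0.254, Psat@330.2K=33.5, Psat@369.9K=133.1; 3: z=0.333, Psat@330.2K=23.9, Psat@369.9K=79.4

Dew-point temperature: Σzᵢ·P/Pᵢˢᵃᵗ(T) = 1. Interpolate ln Pᵢˢᵃᵗ = aᵢ + bᵢ/T.
  T = 330.2 K: ΣzᵢP/Pᵢˢᵃᵗ = 2.1947
  T = 369.9 K: ΣzᵢP/Pᵢˢᵃᵗ = 0.6081
  T = 350.0 K: ΣzᵢP/Pᵢˢᵃᵗ = 1.1147
  T = 359.9 K: ΣzᵢP/Pᵢˢᵃᵗ = 0.8175
  T = 354.9 K: ΣzᵢP/Pᵢˢᵃᵗ = 0.9540
  T = 352.4 K: ΣzᵢP/Pᵢˢᵃᵗ = 1.0323
Interpolating between 352.4 K and 354.9 K gives T ≈ 353.4 K.

T = 353.4 K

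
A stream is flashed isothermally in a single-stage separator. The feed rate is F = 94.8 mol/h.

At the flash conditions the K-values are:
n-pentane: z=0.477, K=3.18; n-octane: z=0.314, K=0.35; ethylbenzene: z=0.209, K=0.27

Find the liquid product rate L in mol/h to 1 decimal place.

L = 51.3 mol/h

Iterate (Newton) starting at ψ = 0.5:
  ψ = 0.500: g = -0.0451, g' = -1.086 → ψ = 0.458
Converged at ψ = 0.458.
Then V = ψ·F = 0.4585·94.8 = 43.5 mol/h and L = F − V = 51.3 mol/h.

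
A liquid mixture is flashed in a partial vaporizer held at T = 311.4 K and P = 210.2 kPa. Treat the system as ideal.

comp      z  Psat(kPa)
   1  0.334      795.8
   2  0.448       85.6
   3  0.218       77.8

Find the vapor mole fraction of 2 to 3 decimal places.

Raoult's law: Kᵢ = Pᵢˢᵃᵗ/P = Pᵢˢᵃᵗ/210.2.
  K_1 = 795.8/210.2 = 3.78592, K_2 = 85.6/210.2 = 0.40723, K_3 = 77.8/210.2 = 0.37012
Rachford–Rice: g(ψ) = Σ zᵢ(Kᵢ−1)/(1+ψ(Kᵢ−1)) = 0.
g(0) = ΣzᵢKᵢ − 1 = 0.528 and g(1) = 1 − Σzᵢ/Kᵢ = -0.777, so a root lies in (0, 1).
Newton–Raphson from ψ = 0.5:
  ψ = 0.500: g = -0.1890, g' = -0.955 → ψ = 0.302
  ψ = 0.302: g = 0.0122, g' = -1.130 → ψ = 0.313
Converged at ψ = 0.313.
Compositions from xᵢ = zᵢ/(1+ψ(Kᵢ−1)), yᵢ = Kᵢxᵢ:
  1: x = 0.178, y = 0.676
  2: x = 0.550, y = 0.224
  3: x = 0.272, y = 0.100

y_2 = 0.224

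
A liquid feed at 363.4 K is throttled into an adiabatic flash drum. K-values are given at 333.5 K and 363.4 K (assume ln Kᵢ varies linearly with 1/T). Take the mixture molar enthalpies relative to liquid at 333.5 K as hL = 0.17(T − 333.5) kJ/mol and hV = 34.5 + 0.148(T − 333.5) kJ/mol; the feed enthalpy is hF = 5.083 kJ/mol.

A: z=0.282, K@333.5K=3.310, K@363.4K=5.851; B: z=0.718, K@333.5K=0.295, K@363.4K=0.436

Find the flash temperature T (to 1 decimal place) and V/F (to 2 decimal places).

Adiabatic flash: solve Rachford–Rice at each trial T, then check hF = ψ·hV(T) + (1−ψ)·hL(T).
  T = 333.5 K: K = (3.310, 0.295), RR gives ψ = 0.089, H_out = 3.077 kJ/mol
  T = 363.4 K: K = (5.851, 0.436), RR gives ψ = 0.352, H_out = 16.995 kJ/mol
  T = 348.4 K: K = (4.451, 0.361), RR gives ψ = 0.234, H_out = 10.513 kJ/mol
  T = 340.9 K: K = (3.847, 0.327), RR gives ψ = 0.167, H_out = 6.986 kJ/mol
  T = 337.2 K: K = (3.571, 0.311), RR gives ψ = 0.130, H_out = 5.101 kJ/mol
  T = 335.4 K: K = (3.442, 0.303), RR gives ψ = 0.111, H_out = 4.136 kJ/mol
Linear interpolation between T = 335.4 (H_out = 4.136) and T = 337.2 (H_out = 5.101) on hF = 5.083 gives T ≈ 337.2 K, at which ψ = 0.13.

T = 337.2 K, V/F = 0.13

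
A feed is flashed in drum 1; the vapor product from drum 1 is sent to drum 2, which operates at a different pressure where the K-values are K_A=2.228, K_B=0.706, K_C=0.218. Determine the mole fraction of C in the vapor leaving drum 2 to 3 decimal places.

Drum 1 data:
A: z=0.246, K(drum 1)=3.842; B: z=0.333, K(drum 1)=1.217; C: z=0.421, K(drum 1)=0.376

Drum 1:
Newton iteration, ψ₁⁰ = 0.61:
  ψ₁ = 0.610: g = -0.1046, g' = -0.705 → ψ₁ = 0.462
  ψ₁ = 0.462: g = -0.0010, g' = -0.708 → ψ₁ = 0.460
Converged at ψ₁ = 0.460.
Drum-1 compositions:
  A: x = 0.107, y = 0.409
  B: x = 0.303, y = 0.368
  C: x = 0.591, y = 0.222
Drum-2 feed = drum-1 vapor: z₂ = (0.4095, 0.3685, 0.2221).
Drum 2:
Newton iteration, ψ₂⁰ = 0.54:
  ψ₂ = 0.540: g = -0.1271, g' = -0.675 → ψ₂ = 0.352
  ψ₂ = 0.352: g = -0.0093, g' = -0.599 → ψ₂ = 0.336
Converged at ψ₂ = 0.336.
  A: x = 0.290, y = 0.646
  B: x = 0.409, y = 0.289
  C: x = 0.301, y = 0.066

y_C (drum 2) = 0.066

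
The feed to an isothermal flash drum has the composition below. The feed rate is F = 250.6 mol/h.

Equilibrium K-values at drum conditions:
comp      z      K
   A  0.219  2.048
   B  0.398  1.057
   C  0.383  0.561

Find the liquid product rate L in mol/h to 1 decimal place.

Newton–Raphson from β = 0.38:
  β = 0.380: g = -0.0155, g' = -0.231 → β = 0.313
  β = 0.313: g = 0.0002, g' = -0.237 → β = 0.314
Converged at β = 0.314.
Then V = β·F = 0.3138·250.6 = 78.6 mol/h and L = F − V = 172.0 mol/h.

L = 172.0 mol/h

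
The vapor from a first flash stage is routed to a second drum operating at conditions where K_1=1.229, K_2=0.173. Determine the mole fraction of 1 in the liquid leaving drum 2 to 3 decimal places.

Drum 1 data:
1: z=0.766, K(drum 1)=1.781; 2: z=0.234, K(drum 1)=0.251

Drum 1:
Rachford–Rice: g(ψ₁) = Σ zᵢ(Kᵢ−1)/(1+ψ₁(Kᵢ−1)) = 0.
Check two-phase: ΣzᵢKᵢ = 1.423 > 1 and Σzᵢ/Kᵢ = 1.362 > 1, so g(0) = 0.423 > 0 and g(1) = -0.362 < 0.
Binary case is linear: z₁(K₁−1)(1+ψ₁(K₂−1)) + z₂(K₂−1)(1+ψ₁(K₁−1)) = 0
⇒ ψ₁ = [z₁(K₁−1)+z₂(K₂−1)] / [−(K₁−1)(K₂−1)] = 0.4230/0.5850 = 0.723
Drum-1 compositions:
  1: x = 0.490, y = 0.872
  2: x = 0.510, y = 0.128
Drum-2 feed = drum-1 vapor: z₂ = (0.8719, 0.1281).
Drum 2:
Material balance + equilibrium reduce to Σ zᵢ(Kᵢ−1)/(1+ψ₂(Kᵢ−1)) = 0.
Check two-phase: ΣzᵢKᵢ = 1.094 > 1 and Σzᵢ/Kᵢ = 1.450 > 1, so g(0) = 0.094 > 0 and g(1) = -0.450 < 0.
Binary case is linear: z₁(K₁−1)(1+ψ₂(K₂−1)) + z₂(K₂−1)(1+ψ₂(K₁−1)) = 0
⇒ ψ₂ = [z₁(K₁−1)+z₂(K₂−1)] / [−(K₁−1)(K₂−1)] = 0.0937/0.1894 = 0.495
  1: x = 0.783, y = 0.962
  2: x = 0.217, y = 0.038

x_1 (drum 2) = 0.783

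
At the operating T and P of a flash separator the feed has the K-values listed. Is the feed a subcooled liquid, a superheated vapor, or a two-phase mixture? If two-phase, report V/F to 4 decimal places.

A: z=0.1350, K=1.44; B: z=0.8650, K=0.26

ΣzᵢKᵢ = 0.4193; Σzᵢ/Kᵢ = 3.4207.
Since ΣzᵢKᵢ < 1 the mixture is below its bubble point — single liquid phase.

subcooled liquid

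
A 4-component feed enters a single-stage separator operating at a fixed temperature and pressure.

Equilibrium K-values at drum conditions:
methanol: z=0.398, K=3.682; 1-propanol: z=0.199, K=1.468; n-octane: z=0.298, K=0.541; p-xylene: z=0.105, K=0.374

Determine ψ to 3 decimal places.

Rachford–Rice: g(ψ) = Σ zᵢ(Kᵢ−1)/(1+ψ(Kᵢ−1)) = 0.
g(0) = ΣzᵢKᵢ − 1 = 0.958 and g(1) = 1 − Σzᵢ/Kᵢ = -0.075, so a root lies in (0, 1).
Newton iteration, ψ⁰ = 0.5:
  ψ = 0.500: g = 0.2582, g' = -0.744 → ψ = 0.847
  ψ = 0.847: g = 0.0292, g' = -0.644 → ψ = 0.892
Converged at ψ = 0.892.

ψ = 0.892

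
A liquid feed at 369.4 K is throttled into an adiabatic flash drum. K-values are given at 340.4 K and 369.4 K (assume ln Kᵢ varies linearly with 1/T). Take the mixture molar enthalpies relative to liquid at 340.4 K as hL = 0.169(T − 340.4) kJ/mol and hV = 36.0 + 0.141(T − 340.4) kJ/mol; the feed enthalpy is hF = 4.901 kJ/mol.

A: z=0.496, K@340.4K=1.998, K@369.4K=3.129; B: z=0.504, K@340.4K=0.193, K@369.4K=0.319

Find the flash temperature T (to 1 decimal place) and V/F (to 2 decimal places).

T = 341.5 K, V/F = 0.13

Adiabatic flash: solve Rachford–Rice at each trial T, then check hF = ψ·hV(T) + (1−ψ)·hL(T).
  T = 340.4 K: K = (1.998, 0.193), RR gives ψ = 0.110, H_out = 3.946 kJ/mol
  T = 369.4 K: K = (3.129, 0.319), RR gives ψ = 0.492, H_out = 22.200 kJ/mol
  T = 354.9 K: K = (2.523, 0.251), RR gives ψ = 0.331, H_out = 14.235 kJ/mol
  T = 347.6 K: K = (2.249, 0.220), RR gives ψ = 0.233, H_out = 9.546 kJ/mol
  T = 344.0 K: K = (2.121, 0.206), RR gives ψ = 0.175, H_out = 6.906 kJ/mol
  T = 342.2 K: K = (2.059, 0.200), RR gives ψ = 0.144, H_out = 5.472 kJ/mol
Linear interpolation between T = 340.4 (H_out = 3.946) and T = 342.2 (H_out = 5.472) on hF = 4.901 gives T ≈ 341.5 K, at which ψ = 0.13.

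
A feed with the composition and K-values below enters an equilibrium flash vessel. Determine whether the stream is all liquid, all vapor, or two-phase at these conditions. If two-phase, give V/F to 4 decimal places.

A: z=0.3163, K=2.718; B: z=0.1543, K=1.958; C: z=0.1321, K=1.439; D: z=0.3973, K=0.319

ΣzᵢKᵢ = 1.4787; Σzᵢ/Kᵢ = 1.5324.
Both exceed 1, so a two-phase solution exists.
Rachford–Rice: g(ψ) = Σ zᵢ(Kᵢ−1)/(1+ψ(Kᵢ−1)) = 0.
Iterate (Newton) starting at ψ = 0.37:
  ψ = 0.3700: g = 0.12955, g' = -0.7743 → ψ = 0.5373
  ψ = 0.5373: g = 0.00038, g' = -0.7891 → ψ = 0.5378
Converged at ψ = 0.5378.

two-phase, V/F = 0.5378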